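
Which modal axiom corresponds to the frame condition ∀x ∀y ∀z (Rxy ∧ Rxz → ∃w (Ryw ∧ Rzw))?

This is convergence; the standard corresponding axiom is .2: ◇□s → □◇s.
Suppose ◇□s→□◇s is valid. Take Rxy, Rxz and set V(s)={w : Ryw}. Then □s at y so ◇□s at x, so □◇s at x, so ◇s at z, giving w with Rzw and Ryw.

◇□s → □◇s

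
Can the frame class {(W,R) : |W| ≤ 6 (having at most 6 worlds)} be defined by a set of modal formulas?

Any modally definable frame class is closed under disjoint unions.
Any modal formula valid on each of 7 disjoint one-world frames is valid on their disjoint union (validity is preserved under disjoint unions). Each one-world frame has |W|=1≤6, but the union has |W|=7.
So the class is not modally definable.

Not modally definable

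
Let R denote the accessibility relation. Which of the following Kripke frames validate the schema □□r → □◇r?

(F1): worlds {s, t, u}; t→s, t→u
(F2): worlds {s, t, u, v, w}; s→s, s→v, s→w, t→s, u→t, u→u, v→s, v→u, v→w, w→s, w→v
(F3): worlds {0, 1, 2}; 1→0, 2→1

(F2)

The schema corresponds to a generalized confluence (Geach) condition: ∀x ∀z (xRz → ∃w (xR²w ∧ zRw)).
(F1): fails — tRs but no w with tR²w and sRw.
(F2): ✓.
(F3): fails — 1R0 but no w with 1R²w and 0Rw.
Valid on: (F2).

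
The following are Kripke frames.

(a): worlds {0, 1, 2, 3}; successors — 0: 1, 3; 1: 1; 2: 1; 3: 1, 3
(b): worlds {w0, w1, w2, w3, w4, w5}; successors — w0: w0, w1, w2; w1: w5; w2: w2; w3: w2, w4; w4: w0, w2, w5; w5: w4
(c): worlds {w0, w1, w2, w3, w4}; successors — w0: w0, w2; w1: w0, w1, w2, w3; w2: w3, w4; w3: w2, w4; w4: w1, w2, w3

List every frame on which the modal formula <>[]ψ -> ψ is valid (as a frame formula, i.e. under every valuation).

none

The schema corresponds to symmetry: forall x forall y (Rxy -> Ryx).
(a): fails — R31 but not R13.
(b): fails — Rw1w5 but not Rw5w1.
(c): fails — Rw1w2 but not Rw2w1.
Valid on no frame.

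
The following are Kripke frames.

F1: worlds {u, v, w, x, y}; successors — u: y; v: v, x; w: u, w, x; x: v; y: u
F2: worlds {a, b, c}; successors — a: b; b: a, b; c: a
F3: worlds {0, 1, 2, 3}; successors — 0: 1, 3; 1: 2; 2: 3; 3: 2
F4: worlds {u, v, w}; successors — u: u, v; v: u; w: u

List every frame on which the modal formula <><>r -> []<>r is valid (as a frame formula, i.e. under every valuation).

F3

This is the axiom for a generalized confluence (Geach) condition; its first-order frame correspondent is forall x forall y forall z ((x R^2 y & xRz) -> exists w (y = w & zRw)).
F1: fails — vR²x, vRx but no t with x=t and xRt.
F2: fails — bR²a, bRa but no w with a=w and aRw.
F3: holds.
F4: fails — uR²v, uRv but no t with v=t and vRt.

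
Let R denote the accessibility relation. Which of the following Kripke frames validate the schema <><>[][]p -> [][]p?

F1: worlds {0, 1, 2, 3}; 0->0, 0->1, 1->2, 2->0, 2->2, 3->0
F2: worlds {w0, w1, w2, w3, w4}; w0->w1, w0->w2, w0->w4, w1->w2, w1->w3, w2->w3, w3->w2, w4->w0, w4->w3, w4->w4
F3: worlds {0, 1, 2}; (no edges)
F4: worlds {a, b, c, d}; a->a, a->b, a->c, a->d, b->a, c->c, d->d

The schema corresponds to a generalized confluence (Geach) condition: forall x forall y forall z ((x R^2 y & x R^2 z) -> exists w (y R^2 w & z = w)).
F1: fails — 0R²1, 0R²1 but no w with 1R²w and 1=w.
F2: fails — w0R²w2, w0R²w0 but no w with w2R²w and w0=w.
F3: ✓.
F4: fails — aR²c, aR²a but no w with cR²w and a=w.

F3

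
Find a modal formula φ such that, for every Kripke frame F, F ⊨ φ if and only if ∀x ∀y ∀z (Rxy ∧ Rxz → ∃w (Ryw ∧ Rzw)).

The condition is convergence. The .2 schema ◇□p → □◇p defines it.
Suppose ◇□p→□◇p is valid. Take Rxy, Rxz and set V(p)={w : Ryw}. Then □p at y so ◇□p at x, so □◇p at x, so ◇p at z, giving w with Rzw and Ryw.

◇□p → □◇p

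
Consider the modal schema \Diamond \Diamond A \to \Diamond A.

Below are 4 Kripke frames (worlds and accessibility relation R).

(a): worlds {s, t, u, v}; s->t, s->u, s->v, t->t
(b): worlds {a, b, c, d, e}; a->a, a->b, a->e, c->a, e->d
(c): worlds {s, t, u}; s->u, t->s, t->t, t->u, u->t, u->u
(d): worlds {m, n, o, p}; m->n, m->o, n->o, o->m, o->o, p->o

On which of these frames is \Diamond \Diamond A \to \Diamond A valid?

(a)

Frame correspondent (Sahlqvist): \forall x \forall y \forall z (Rxy \wedge Ryz \to Rxz) — i.e. transitivity.
(a): holds.
(b): fails — Rae and Red but not Rad.
(c): fails — Rut and Rts but not Rus.
(d): fails — Rom and Rmn but not Ron.
Valid on: (a).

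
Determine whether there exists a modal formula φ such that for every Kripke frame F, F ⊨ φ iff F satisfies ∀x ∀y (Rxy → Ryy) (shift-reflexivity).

The condition is shift-reflexivity. A defining modal formula is □(□p → p).

Yes, by □(□p → p)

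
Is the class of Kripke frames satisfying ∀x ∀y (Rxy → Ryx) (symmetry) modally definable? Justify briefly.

This is a Sahlqvist condition; the B axiom q → □◇q defines it.
Suppose q→□◇q is valid. Take Rxy and set V(q)={x}. Then q at x, so □◇q at x, so ◇q at y, so some z with Ryz has q; z=x, i.e. Ryx.

Yes — defined by q → □◇q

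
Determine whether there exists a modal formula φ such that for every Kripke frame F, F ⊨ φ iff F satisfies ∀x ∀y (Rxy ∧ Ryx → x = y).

If a class were modally definable it would be closed under surjective bounded morphisms (Goldblatt–Thomason).
The 6-cycle (worlds a,b,c,d,e,f with a→b→c→d→e→f→a) is antisymmetric. Sending even-indexed worlds to a and odd-indexed worlds to b is a surjective bounded morphism onto the two-world frame with a↔b, which is not antisymmetric.
Hence antisymmetry is not modally definable.

No — not modally definable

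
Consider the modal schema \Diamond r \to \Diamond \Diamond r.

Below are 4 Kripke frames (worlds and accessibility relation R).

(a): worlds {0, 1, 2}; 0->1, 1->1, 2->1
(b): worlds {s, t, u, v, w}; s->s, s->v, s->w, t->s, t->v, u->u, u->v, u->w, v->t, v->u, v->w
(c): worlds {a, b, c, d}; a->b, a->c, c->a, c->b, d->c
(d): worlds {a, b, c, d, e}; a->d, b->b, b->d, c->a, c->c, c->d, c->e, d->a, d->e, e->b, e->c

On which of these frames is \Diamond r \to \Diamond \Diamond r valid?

Frame correspondent (Sahlqvist): \forall x \forall y (xRy \to \exists w (y = w \wedge x R^2 w)) — i.e. a generalized confluence (Geach) condition.
(a): ✓.
(b): fails — vRt but no w* with t=w* and vR²w*.
(c): fails — aRc but no w with c=w and aR²w.
(d): fails — aRd but no w with d=w and aR²w.
Valid on: (a).

(a)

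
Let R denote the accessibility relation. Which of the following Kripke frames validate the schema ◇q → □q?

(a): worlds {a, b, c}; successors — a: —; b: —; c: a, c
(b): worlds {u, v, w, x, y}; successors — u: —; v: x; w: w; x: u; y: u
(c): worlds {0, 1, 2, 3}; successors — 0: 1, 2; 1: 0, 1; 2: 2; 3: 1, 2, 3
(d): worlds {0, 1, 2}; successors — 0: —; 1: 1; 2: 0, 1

(b)

This is the axiom for partial functionality; its first-order frame correspondent is ∀x ∀y ∀z (Rxy ∧ Rxz → y = z).
(a): fails — c sees both a and c.
(b): satisfies the condition.
(c): fails — 0 sees both 1 and 2.
(d): fails — 2 sees both 0 and 1.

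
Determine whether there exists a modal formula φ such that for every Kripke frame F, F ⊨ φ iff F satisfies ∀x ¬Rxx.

If a class were modally definable it would be closed under surjective bounded morphisms (Goldblatt–Thomason).
The 2-cycle (worlds s,t with s→t→s) is irreflexive, and the map sending every world to a single reflexive point • is a surjective bounded morphism (forth: every edge maps to (•,•); back: every world has a successor). So any modal formula valid on the 2-cycle is also valid on the reflexive point, which is not irreflexive.
So no modal formula (or set of formulas) defines exactly the irreflexive frames.

Not definable by any modal formula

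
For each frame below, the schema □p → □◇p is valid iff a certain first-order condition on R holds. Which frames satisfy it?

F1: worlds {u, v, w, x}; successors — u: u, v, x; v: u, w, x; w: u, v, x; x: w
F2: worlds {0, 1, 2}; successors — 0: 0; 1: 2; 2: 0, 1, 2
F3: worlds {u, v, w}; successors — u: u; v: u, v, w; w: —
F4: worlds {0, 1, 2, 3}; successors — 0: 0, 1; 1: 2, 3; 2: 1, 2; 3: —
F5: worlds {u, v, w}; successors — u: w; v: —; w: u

F2

Frame correspondent (Sahlqvist): ∀x ∀z (xRz → ∃w (xRw ∧ zRw)) — i.e. a generalized confluence (Geach) condition.
F1: fails — uRx but no t with uRt and xRt.
F2: holds.
F3: fails — vRw but no t with vRt and wRt.
F4: fails — 0R1 but no w with 0Rw and 1Rw.
F5: fails — uRw but no t with uRt and wRt.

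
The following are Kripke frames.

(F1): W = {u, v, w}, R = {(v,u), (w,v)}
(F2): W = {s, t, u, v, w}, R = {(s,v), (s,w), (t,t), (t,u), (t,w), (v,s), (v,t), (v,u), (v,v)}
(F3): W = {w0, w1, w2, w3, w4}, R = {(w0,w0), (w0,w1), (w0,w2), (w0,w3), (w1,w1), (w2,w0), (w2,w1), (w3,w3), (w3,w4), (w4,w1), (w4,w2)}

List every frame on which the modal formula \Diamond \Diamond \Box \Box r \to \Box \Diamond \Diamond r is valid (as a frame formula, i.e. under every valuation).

(F3)

This is the axiom for a generalized confluence (Geach) condition; its first-order frame correspondent is \forall x \forall y \forall z ((x R^2 y \wedge xRz) \to \exists w (y R^2 w \wedge z R^2 w)).
(F1): fails — wR²u, wRv but no t with uR²t and vR²t.
(F2): fails — sR²s, sRw but no w* with sR²w* and wR²w*.
(F3): condition met.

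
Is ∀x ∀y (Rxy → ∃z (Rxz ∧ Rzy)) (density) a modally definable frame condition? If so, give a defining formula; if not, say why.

Yes, by □□p → □p

The condition is density. A defining modal formula is □□p → □p.
Suppose □□p→□p is valid. Take Rxy and set V(p)={w : xR²w}. Then □□p at x, so □p at x, so p at y, i.e. ∃z(Rxz∧Rzy).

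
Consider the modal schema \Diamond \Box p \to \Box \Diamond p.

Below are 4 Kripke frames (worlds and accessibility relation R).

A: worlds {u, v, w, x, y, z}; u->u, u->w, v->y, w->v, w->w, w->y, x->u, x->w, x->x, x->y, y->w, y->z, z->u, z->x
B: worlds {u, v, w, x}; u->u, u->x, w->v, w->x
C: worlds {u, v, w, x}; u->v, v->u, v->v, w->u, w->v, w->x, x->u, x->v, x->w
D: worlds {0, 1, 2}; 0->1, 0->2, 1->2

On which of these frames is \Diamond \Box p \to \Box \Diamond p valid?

The schema corresponds to convergence: \forall x \forall y \forall z (Rxy \wedge Rxz \to \exists w (Ryw \wedge Rzw)).
A: fails — Rwy and Rwv but y and v have no common successor.
B: fails — Rux and Rux but x and x have no common successor.
C: condition met.
D: fails — R01 and R02 but 1 and 2 have no common successor.
Valid on: C.

C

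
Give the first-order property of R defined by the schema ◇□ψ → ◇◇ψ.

∀x ∀y (xRy → ∃w (yRw ∧ xR²w))

This is a Sahlqvist (Geach-type) schema ◇^1□^1ψ → □^0◇^2ψ.
First-order correspondent: ∀x ∀y (xRy → ∃w (yRw ∧ xR²w)).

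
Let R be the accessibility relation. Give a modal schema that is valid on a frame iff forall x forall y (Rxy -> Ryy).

□(□s → s)

This is shift-reflexivity; the standard corresponding axiom is T□: □(□s → s).
Suppose □(□s→s) is valid. Take Rxy and set V(s)={w : Ryw}. Then at y, □s holds; since □(□s→s) at x, □s→s at y, so s at y, i.e. Ryy.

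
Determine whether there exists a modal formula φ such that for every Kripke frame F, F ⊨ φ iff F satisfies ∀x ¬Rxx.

Not definable by any modal formula

Modal frame validity is preserved under surjective bounded morphisms.
The 4-cycle (worlds w0,w1,w2,w3 with w0→w1→w2→w3→w0) is irreflexive, and the map sending every world to a single reflexive point • is a surjective bounded morphism (forth: every edge maps to (•,•); back: every world has a successor). So any modal formula valid on the 4-cycle is also valid on the reflexive point, which is not irreflexive.
So the class is not modally definable.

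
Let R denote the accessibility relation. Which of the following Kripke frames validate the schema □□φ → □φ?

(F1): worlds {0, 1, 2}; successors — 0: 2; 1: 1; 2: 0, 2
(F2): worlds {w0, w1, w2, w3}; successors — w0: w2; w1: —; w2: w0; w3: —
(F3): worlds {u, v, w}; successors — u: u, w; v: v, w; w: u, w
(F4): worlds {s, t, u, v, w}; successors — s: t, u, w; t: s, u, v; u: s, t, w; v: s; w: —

(F1), (F3)

This is the axiom for density; its first-order frame correspondent is ∀x ∀y (Rxy → ∃z (Rxz ∧ Rzy)).
(F1): satisfies the condition.
(F2): fails — Rw0w2 but no z with Rw0z and Rzw2.
(F3): satisfies the condition.
(F4): fails — Rtv but no z with Rtz and Rzv.
Valid on: (F1), (F3).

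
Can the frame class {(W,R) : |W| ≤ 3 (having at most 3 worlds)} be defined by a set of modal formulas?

If a class were modally definable it would be closed under disjoint unions (Goldblatt–Thomason).
Any modal formula valid on each of 4 disjoint one-world frames is valid on their disjoint union (validity is preserved under disjoint unions). Each one-world frame has |W|=1≤3, but the union has |W|=4.
So the class is not modally definable.

No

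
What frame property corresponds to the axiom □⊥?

□⊥ is valid iff no world has any successor (otherwise □⊥ fails at any world with one).
The converse is a direct semantic check.
Frame condition: ∀x ∀y ¬Rxy.

emptiness of R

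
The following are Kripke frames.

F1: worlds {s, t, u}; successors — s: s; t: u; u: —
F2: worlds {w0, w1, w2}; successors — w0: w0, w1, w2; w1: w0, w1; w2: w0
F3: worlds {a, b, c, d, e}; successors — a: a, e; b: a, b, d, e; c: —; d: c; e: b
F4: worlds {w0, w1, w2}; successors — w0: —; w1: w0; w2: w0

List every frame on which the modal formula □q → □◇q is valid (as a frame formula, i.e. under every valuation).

This is the axiom for a generalized confluence (Geach) condition; its first-order frame correspondent is ∀x ∀z (xRz → ∃w (xRw ∧ zRw)).
F1: fails — tRu but no w with tRw and uRw.
F2: ✓.
F3: fails — aRe but no w with aRw and eRw.
F4: fails — w1Rw0 but no w with w1Rw and w0Rw.

F2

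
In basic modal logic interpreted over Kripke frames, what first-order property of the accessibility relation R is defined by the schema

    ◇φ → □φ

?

Partial functionality

This schema is the CD axiom.
It corresponds to partial functionality: ∀x ∀y ∀z (Rxy ∧ Rxz → y = z).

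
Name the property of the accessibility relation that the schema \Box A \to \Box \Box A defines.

This schema is the 4 axiom.
It corresponds to transitivity: \forall x \forall y \forall z (Rxy \wedge Ryz \to Rxz).

transitivity: \forall x \forall y \forall z (Rxy \wedge Ryz \to Rxz)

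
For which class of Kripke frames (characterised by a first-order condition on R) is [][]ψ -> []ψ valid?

This schema is the C4 axiom.
Its frame correspondent is density — forall x forall y (Rxy -> exists z (Rxz & Rzy)).

density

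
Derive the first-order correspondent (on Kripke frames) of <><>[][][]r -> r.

This is a Sahlqvist (Geach-type) schema ◇^2□^3r → □^0◇^0r.
Minimal-valuation argument: fix x; take any y with xR^2y and any z with xR^0z. Set V(r) to the set of worlds R-reachable from y in exactly 3 steps. Then □^3r holds at y, so the antecedent holds at x; validity forces ◇^0r at z, giving a w with zR^0w and yR^3w.
First-order correspondent: forall x forall y (x R^2 y -> exists w (y R^3 w & x = w)).

forall x forall y (x R^2 y -> exists w (y R^3 w & x = w))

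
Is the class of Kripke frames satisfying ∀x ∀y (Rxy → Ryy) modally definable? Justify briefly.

The condition is shift-reflexivity. A defining modal formula is □(□q → q).
Suppose □(□q→q) is valid. Take Rxy and set V(q)={w : Ryw}. Then at y, □q holds; since □(□q→q) at x, □q→q at y, so q at y, i.e. Ryy.

Yes, by □(□q → q)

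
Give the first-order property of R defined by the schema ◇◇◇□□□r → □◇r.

∀x ∀y ∀z ((xR³y ∧ xRz) → ∃w (yR³w ∧ zRw))

This is a Sahlqvist (Geach-type) schema ◇^3□^3r → □^1◇^1r.
First-order correspondent: ∀x ∀y ∀z ((xR³y ∧ xRz) → ∃w (yR³w ∧ zRw)).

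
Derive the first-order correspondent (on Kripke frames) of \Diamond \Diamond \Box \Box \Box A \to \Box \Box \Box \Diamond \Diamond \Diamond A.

This is a Sahlqvist (Geach-type) schema ◇^2□^3A → □^3◇^3A.
Minimal-valuation argument: fix x; take any y with xR^2y and any z with xR^3z. Set V(A) to the set of worlds R-reachable from y in exactly 3 steps. Then □^3A holds at y, so the antecedent holds at x; validity forces ◇^3A at z, giving a w with zR^3w and yR^3w.
First-order correspondent: \forall x \forall y \forall z ((x R^2 y \wedge x R^3 z) \to \exists w (y R^3 w \wedge z R^3 w)).

\forall x \forall y \forall z ((x R^2 y \wedge x R^3 z) \to \exists w (y R^3 w \wedge z R^3 w))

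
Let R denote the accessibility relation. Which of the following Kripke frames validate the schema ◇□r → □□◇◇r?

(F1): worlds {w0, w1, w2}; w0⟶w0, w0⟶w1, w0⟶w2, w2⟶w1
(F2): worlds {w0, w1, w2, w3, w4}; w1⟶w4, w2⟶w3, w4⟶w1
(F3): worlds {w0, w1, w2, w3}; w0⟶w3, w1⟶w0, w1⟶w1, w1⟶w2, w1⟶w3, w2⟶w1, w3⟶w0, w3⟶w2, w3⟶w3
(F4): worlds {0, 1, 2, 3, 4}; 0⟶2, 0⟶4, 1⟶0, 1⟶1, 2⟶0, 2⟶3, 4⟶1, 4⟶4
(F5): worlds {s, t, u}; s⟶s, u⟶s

(F2), (F5)

Frame correspondent (Sahlqvist): ∀x ∀y ∀z ((xRy ∧ xR²z) → ∃w (yRw ∧ zR²w)) — i.e. a generalized confluence (Geach) condition.
(F1): fails — w0Rw0, w0R²w1 but no w with w0Rw and w1R²w.
(F2): ✓.
(F3): fails — w1Rw2, w1R²w0 but no w with w2Rw and w0R²w.
(F4): fails — 0R2, 0R²3 but no w with 2Rw and 3R²w.
(F5): ✓.
Valid on: (F2), (F5).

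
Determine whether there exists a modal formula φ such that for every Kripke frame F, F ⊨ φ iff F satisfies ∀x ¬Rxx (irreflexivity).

Not modally definable

Modal frame validity is preserved under surjective bounded morphisms.
The 5-cycle (worlds a,b,c,d,e with a→b→c→d→e→a) is irreflexive, and the map sending every world to a single reflexive point • is a surjective bounded morphism (forth: every edge maps to (•,•); back: every world has a successor). So any modal formula valid on the 5-cycle is also valid on the reflexive point, which is not irreflexive.
Hence irreflexivity is not modally definable.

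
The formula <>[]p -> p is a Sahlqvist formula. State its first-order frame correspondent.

Replacing p by ¬p and contraposing gives the equivalent schema p → □◇p.
Suppose p→□◇p is valid. Take Rxy and set V(p)={x}. Then p at x, so □◇p at x, so ◇p at y, so some z with Ryz has p; z=x, i.e. Ryx.

Symmetry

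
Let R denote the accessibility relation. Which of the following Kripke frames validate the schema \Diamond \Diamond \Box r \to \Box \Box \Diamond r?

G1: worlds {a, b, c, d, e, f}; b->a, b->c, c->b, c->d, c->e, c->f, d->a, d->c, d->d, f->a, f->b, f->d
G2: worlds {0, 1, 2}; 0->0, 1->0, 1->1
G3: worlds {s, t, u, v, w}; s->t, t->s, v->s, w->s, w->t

G2

The schema corresponds to a generalized confluence (Geach) condition: \forall x \forall y \forall z ((x R^2 y \wedge x R^2 z) \to \exists w (yRw \wedge zRw)).
G1: fails — bR²b, bR²e but no w with bRw and eRw.
G2: ✓.
G3: fails — wR²s, wR²t but no w* with sRw* and tRw*.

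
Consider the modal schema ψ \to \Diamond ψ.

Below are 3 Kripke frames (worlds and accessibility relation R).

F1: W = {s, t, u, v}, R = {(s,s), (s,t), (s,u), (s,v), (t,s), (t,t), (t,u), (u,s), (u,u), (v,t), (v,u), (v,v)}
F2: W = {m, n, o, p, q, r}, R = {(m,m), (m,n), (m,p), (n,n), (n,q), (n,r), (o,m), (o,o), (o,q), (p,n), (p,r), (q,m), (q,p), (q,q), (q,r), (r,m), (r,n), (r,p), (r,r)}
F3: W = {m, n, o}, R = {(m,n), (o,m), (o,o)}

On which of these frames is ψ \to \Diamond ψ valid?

F1

The schema corresponds to reflexivity: \forall x Rxx.
F1: satisfies the condition.
F2: fails — world p does not see itself.
F3: fails — world m does not see itself.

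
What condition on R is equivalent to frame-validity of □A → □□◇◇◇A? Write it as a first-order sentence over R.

This is a Sahlqvist (Geach-type) schema ◇^0□^1A → □^2◇^3A.
Minimal-valuation argument: fix x; take any y with xR^0y and any z with xR^2z. Set V(A) to the set of worlds R-reachable from y in exactly 1 step. Then □^1A holds at y, so the antecedent holds at x; validity forces ◇^3A at z, giving a w with zR^3w and yR^1w.
First-order correspondent: ∀x ∀z (xR²z → ∃w (xRw ∧ zR³w)).

∀x ∀z (xR²z → ∃w (xRw ∧ zR³w))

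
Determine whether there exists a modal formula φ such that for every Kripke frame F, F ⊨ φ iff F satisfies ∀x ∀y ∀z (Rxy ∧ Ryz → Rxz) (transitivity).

Yes: it is transitivity, defined by the 4 schema □r → □□r.
Suppose □r→□□r is valid. Take Rxy, Ryz and set V(r)={w : Rxw}. Then □r at x, so □□r at x, so □r at y, so r at z, i.e. Rxz.

Yes, by □r → □□r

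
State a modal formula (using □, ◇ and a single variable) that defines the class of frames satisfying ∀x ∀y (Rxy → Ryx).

A defining formula is s → □◇s (the B axiom).
Suppose s→□◇s is valid. Take Rxy and set V(s)={x}. Then s at x, so □◇s at x, so ◇s at y, so some z with Ryz has s; z=x, i.e. Ryx.

s → □◇s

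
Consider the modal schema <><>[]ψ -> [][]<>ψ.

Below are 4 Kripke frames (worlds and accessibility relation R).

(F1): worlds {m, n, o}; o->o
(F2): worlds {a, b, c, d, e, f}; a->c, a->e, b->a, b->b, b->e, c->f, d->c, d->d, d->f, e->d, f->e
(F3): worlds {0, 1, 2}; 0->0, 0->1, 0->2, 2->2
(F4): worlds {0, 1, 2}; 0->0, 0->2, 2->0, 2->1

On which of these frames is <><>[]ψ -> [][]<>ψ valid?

Frame correspondent (Sahlqvist): forall x forall y forall z ((x R^2 y & x R^2 z) -> exists w (yRw & zRw)) — i.e. a generalized confluence (Geach) condition.
(F1): ✓.
(F2): fails — aR²d, aR²f but no w with dRw and fRw.
(F3): fails — 0R²0, 0R²1 but no w with 0Rw and 1Rw.
(F4): fails — 0R²0, 0R²1 but no w with 0Rw and 1Rw.
Valid on: (F1).

(F1)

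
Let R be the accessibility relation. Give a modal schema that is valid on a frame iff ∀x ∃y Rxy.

A defining formula is □r → ◇r (the D axiom).

□r → ◇r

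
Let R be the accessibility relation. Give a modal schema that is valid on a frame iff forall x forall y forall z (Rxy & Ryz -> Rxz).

□p → □□p

A defining formula is □p → □□p (the 4 axiom).
Suppose □p→□□p is valid. Take Rxy, Ryz and set V(p)={w : Rxw}. Then □p at x, so □□p at x, so □p at y, so p at z, i.e. Rxz.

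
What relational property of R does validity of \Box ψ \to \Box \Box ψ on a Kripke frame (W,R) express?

This schema is the 4 axiom.
Its frame correspondent is transitivity — \forall x \forall y \forall z (Rxy \wedge Ryz \to Rxz).

transitivity: \forall x \forall y \forall z (Rxy \wedge Ryz \to Rxz)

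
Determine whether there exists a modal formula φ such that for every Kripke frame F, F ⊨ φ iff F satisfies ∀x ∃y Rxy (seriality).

The condition is seriality. A defining modal formula is □p → ◇p.

Definable; □p → ◇p defines it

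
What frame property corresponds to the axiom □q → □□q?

Transitivity

Suppose □q→□□q is valid. Take Rxy, Ryz and set V(q)={w : Rxw}. Then □q at x, so □□q at x, so □q at y, so q at z, i.e. Rxz.
Conversely, on a frame with transitivity the schema holds at every world under every valuation.
So the correspondent is transitivity.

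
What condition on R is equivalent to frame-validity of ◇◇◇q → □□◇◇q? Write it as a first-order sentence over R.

∀x ∀y ∀z ((xR³y ∧ xR²z) → ∃w (y = w ∧ zR²w))

This is a Sahlqvist (Geach-type) schema ◇^3□^0q → □^2◇^2q.
First-order correspondent: ∀x ∀y ∀z ((xR³y ∧ xR²z) → ∃w (y = w ∧ zR²w)).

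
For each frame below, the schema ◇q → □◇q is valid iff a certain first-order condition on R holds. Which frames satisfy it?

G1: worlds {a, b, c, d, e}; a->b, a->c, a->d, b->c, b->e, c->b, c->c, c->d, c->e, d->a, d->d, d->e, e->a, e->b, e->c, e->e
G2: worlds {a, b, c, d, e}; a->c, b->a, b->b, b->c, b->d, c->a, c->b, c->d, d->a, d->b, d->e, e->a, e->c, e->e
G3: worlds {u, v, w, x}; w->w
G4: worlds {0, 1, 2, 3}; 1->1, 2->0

Frame correspondent (Sahlqvist): ∀x ∀y ∀z (Rxy ∧ Rxz → Ryz) — i.e. the Euclidean property.
G1: fails — Rab and Rab but not Rbb.
G2: fails — Rac and Rac but not Rcc.
G3: condition met.
G4: fails — R20 and R20 but not R00.

G3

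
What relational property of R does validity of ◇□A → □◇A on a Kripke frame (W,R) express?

This is the .2 axiom.
It corresponds to convergence: ∀x ∀y ∀z (Rxy ∧ Rxz → ∃w (Ryw ∧ Rzw)).

Convergence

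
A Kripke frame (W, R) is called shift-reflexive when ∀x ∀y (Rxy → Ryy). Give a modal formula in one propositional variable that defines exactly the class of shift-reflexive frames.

□(□ψ → ψ)

This is shift-reflexivity; the standard corresponding axiom is T□: □(□ψ → ψ).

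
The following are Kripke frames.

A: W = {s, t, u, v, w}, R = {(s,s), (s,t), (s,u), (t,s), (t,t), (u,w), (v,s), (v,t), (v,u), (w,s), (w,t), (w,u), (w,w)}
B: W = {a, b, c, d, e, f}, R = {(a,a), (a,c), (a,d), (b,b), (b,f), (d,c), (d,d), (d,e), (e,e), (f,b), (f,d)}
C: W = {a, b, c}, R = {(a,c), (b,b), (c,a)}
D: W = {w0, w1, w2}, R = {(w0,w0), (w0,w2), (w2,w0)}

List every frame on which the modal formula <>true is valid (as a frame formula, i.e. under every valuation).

A, C

The schema corresponds to seriality: forall x exists y Rxy.
A: satisfies the condition.
B: fails — world c has no successor.
C: satisfies the condition.
D: fails — world w1 has no successor.
Valid on: A, C.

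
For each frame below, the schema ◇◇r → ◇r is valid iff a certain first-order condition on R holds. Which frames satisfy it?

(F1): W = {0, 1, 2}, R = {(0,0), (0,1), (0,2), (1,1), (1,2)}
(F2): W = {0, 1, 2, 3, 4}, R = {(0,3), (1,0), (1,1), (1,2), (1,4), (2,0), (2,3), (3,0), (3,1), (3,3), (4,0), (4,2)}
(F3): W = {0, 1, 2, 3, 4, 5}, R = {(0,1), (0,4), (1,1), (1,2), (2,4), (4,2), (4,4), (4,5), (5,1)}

The schema corresponds to a generalized confluence (Geach) condition: ∀x ∀y (xR²y → ∃w (y = w ∧ xRw)).
(F1): ✓.
(F2): fails — 0R²0 but no w with 0=w and 0Rw.
(F3): fails — 0R²2 but no w with 2=w and 0Rw.

(F1)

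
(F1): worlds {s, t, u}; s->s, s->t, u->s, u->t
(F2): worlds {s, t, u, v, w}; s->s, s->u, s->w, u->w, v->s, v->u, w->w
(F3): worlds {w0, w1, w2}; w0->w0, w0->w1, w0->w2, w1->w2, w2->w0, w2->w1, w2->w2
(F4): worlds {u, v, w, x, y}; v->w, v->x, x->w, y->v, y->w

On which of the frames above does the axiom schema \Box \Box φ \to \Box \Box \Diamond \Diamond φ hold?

(F2), (F3)

Frame correspondent (Sahlqvist): \forall x \forall z (x R^2 z \to \exists w (x R^2 w \wedge z R^2 w)) — i.e. a generalized confluence (Geach) condition.
(F1): fails — sR²t but no w with sR²w and tR²w.
(F2): holds.
(F3): holds.
(F4): fails — vR²w but no t with vR²t and wR²t.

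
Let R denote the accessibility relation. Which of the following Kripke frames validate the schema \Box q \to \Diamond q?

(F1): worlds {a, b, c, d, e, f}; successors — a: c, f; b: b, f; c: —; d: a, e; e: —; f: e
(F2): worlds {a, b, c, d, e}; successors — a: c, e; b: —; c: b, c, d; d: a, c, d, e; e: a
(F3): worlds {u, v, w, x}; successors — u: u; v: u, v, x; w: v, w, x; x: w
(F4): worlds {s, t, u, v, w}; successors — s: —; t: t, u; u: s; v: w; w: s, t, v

(F3)

The schema corresponds to seriality: \forall x \exists y Rxy.
(F1): fails — world c has no successor.
(F2): fails — world b has no successor.
(F3): holds.
(F4): fails — world s has no successor.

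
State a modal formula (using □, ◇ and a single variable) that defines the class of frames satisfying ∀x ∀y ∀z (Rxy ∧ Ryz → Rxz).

□s → □□s

The condition is transitivity. The 4 schema □s → □□s defines it.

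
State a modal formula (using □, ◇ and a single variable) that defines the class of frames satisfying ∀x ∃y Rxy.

A defining formula is □q → ◇q (the D axiom).

□q → ◇q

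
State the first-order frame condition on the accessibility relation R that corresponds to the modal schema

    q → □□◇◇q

This is a Sahlqvist (Geach-type) schema ◇^0□^0q → □^2◇^2q.
Minimal-valuation argument: fix x; take any y with xR^0y and any z with xR^2z. Set V(q) to the set of worlds R-reachable from y in exactly 0 steps. Then □^0q holds at y, so the antecedent holds at x; validity forces ◇^2q at z, giving a w with zR^2w and yR^0w.
First-order correspondent: ∀x ∀z (xR²z → ∃w (x = w ∧ zR²w)).

∀x ∀z (xR²z → ∃w (x = w ∧ zR²w))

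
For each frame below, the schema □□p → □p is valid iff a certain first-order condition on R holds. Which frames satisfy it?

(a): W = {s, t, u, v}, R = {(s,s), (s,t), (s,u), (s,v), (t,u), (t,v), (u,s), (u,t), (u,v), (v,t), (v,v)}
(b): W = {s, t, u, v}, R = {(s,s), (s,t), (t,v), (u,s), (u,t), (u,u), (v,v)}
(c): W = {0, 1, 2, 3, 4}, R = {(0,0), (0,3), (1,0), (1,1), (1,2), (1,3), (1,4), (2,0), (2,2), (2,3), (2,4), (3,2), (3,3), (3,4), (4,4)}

This is the axiom for density; its first-order frame correspondent is ∀x ∀y (Rxy → ∃z (Rxz ∧ Rzy)).
(a): fails — Rtu but no z with Rtz and Rzu.
(b): ✓.
(c): ✓.

(b), (c)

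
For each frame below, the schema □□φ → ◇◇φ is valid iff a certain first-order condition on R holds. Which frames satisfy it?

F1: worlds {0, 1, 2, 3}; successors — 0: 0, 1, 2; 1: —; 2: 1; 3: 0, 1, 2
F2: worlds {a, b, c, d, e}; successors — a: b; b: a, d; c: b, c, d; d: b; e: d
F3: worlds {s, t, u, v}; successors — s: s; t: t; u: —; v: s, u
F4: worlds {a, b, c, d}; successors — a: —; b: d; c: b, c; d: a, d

F2

This is the axiom for a generalized confluence (Geach) condition; its first-order frame correspondent is ∀x ∃w (xR²w ∧ xR²w).
F1: fails — at 1 but no w with 1R²w and 1R²w.
F2: holds.
F3: fails — at u but no w with uR²w and uR²w.
F4: fails — at a but no w with aR²w and aR²w.
Valid on: F2.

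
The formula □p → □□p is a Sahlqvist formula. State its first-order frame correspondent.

Suppose □p→□□p is valid. Take Rxy, Ryz and set V(p)={w : Rxw}. Then □p at x, so □□p at x, so □p at y, so p at z, i.e. Rxz.

transitivity: ∀x ∀y ∀z (Rxy ∧ Ryz → Rxz)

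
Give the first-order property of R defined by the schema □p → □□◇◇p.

∀x ∀z (xR²z → ∃w (xRw ∧ zR²w))

This is a Sahlqvist (Geach-type) schema ◇^0□^1p → □^2◇^2p.
Minimal-valuation argument: fix x; take any y with xR^0y and any z with xR^2z. Set V(p) to the set of worlds R-reachable from y in exactly 1 step. Then □^1p holds at y, so the antecedent holds at x; validity forces ◇^2p at z, giving a w with zR^2w and yR^1w.
First-order correspondent: ∀x ∀z (xR²z → ∃w (xRw ∧ zR²w)).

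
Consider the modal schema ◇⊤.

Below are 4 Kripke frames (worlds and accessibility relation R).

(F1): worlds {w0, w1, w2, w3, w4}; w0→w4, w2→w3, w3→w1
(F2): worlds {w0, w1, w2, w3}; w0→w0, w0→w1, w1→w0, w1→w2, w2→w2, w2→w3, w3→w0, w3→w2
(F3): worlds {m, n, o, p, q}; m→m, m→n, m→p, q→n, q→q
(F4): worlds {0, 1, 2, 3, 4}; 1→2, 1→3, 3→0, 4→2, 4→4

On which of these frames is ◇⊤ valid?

The schema corresponds to seriality: ∀x ∃y Rxy.
(F1): fails — world w1 has no successor.
(F2): ✓.
(F3): fails — world n has no successor.
(F4): fails — world 0 has no successor.
Valid on: (F2).

(F2)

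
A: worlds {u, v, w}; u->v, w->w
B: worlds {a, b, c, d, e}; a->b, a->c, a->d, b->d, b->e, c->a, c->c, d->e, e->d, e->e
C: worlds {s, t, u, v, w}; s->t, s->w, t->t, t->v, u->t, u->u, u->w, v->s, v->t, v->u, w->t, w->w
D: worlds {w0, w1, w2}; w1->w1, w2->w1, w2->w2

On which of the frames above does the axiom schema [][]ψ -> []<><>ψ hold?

B, C, D

Frame correspondent (Sahlqvist): forall x forall z (xRz -> exists w (x R^2 w & z R^2 w)) — i.e. a generalized confluence (Geach) condition.
A: fails — uRv but no t with uR²t and vR²t.
B: satisfies the condition.
C: satisfies the condition.
D: satisfies the condition.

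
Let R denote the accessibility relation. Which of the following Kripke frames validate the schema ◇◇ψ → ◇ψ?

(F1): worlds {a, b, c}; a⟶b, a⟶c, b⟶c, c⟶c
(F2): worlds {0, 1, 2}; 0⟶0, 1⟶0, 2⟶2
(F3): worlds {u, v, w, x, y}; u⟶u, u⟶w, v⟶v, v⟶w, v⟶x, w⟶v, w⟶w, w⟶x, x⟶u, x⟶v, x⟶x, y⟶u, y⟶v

The schema corresponds to transitivity: ∀x ∀y ∀z (Rxy ∧ Ryz → Rxz).
(F1): condition met.
(F2): condition met.
(F3): fails — Ruw and Rwx but not Rux.
Valid on: (F1), (F2).

(F1), (F2)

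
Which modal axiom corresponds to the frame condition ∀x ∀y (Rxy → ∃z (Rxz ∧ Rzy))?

□□q → □q

This is density; the standard corresponding axiom is C4: □□q → □q.
Suppose □□q→□q is valid. Take Rxy and set V(q)={w : xR²w}. Then □□q at x, so □q at x, so q at y, i.e. ∃z(Rxz∧Rzy).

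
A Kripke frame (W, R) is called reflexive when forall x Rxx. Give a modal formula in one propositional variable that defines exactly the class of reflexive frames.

□p → p

The condition is reflexivity. The T schema □p → p defines it.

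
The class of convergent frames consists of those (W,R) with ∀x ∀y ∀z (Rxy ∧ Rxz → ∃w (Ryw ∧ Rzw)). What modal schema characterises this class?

This is convergence; the standard corresponding axiom is .2: ◇□q → □◇q.

◇□q → □◇q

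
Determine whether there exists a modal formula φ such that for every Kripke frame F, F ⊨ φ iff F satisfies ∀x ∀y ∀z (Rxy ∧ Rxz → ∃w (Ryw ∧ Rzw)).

The condition is convergence. A defining modal formula is ◇□r → □◇r.
Suppose ◇□r→□◇r is valid. Take Rxy, Rxz and set V(r)={w : Ryw}. Then □r at y so ◇□r at x, so □◇r at x, so ◇r at z, giving w with Rzw and Ryw.

Yes — defined by ◇□r → □◇r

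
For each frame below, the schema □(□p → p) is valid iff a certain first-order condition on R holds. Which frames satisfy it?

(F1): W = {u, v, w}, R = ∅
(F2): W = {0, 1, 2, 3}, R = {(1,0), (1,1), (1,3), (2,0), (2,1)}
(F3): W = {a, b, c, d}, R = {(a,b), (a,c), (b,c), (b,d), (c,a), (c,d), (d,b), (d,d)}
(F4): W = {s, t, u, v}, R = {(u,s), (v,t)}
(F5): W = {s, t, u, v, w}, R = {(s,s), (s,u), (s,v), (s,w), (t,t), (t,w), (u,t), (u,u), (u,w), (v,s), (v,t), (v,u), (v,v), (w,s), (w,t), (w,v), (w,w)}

(F1), (F5)

This is the axiom for shift-reflexivity; its first-order frame correspondent is ∀x ∀y (Rxy → Ryy).
(F1): holds.
(F2): fails — R10 but not R00.
(F3): fails — Rbc but not Rcc.
(F4): fails — Rus but not Rss.
(F5): holds.
Valid on: (F1), (F5).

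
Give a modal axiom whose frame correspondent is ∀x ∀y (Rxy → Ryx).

A defining formula is q → □◇q (the B axiom).
Suppose q→□◇q is valid. Take Rxy and set V(q)={x}. Then q at x, so □◇q at x, so ◇q at y, so some z with Ryz has q; z=x, i.e. Ryx.

q → □◇q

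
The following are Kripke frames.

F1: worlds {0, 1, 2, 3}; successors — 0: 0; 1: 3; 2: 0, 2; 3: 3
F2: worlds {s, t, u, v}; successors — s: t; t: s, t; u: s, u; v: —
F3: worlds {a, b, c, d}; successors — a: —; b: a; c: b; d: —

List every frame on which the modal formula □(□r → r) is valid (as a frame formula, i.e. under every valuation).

F1

The schema corresponds to shift-reflexivity: ∀x ∀y (Rxy → Ryy).
F1: holds.
F2: fails — Rus but not Rss.
F3: fails — Rba but not Raa.
Valid on: F1.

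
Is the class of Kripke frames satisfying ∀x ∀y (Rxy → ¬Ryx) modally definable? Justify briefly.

No — not modally definable

Any modally definable frame class is closed under surjective bounded morphisms.
The 4-cycle (worlds a,b,c,d with a→b→c→d→a) is asymmetric. Mapping every world to a single reflexive point • is a surjective bounded morphism, and the reflexive point is not asymmetric (R•• but asymmetry requires ¬R••).
Hence asymmetry is not modally definable.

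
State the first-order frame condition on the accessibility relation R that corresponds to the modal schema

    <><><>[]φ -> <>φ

forall x forall y (x R^3 y -> exists w (yRw & xRw))

This is a Sahlqvist (Geach-type) schema ◇^3□^1φ → □^0◇^1φ.
First-order correspondent: forall x forall y (x R^3 y -> exists w (yRw & xRw)).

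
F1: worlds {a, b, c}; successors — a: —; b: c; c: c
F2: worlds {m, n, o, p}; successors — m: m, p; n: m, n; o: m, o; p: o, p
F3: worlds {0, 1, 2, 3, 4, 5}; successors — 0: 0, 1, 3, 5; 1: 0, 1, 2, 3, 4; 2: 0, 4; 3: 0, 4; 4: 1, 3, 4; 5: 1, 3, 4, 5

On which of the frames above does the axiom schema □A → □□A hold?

F1

Frame correspondent (Sahlqvist): ∀x ∀y ∀z (Rxy ∧ Ryz → Rxz) — i.e. transitivity.
F1: ✓.
F2: fails — Rom and Rmp but not Rop.
F3: fails — R34 and R41 but not R31.
Valid on: F1.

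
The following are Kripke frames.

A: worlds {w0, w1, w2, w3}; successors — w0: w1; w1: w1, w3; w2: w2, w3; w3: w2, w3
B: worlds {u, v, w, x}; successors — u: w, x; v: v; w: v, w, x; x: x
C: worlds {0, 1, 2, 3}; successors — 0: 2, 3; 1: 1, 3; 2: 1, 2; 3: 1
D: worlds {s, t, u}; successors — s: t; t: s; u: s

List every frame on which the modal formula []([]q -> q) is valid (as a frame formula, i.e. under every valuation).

A, B

This is the axiom for shift-reflexivity; its first-order frame correspondent is forall x forall y (Rxy -> Ryy).
A: condition met.
B: condition met.
C: fails — R03 but not R33.
D: fails — Rus but not Rss.
Valid on: A, B.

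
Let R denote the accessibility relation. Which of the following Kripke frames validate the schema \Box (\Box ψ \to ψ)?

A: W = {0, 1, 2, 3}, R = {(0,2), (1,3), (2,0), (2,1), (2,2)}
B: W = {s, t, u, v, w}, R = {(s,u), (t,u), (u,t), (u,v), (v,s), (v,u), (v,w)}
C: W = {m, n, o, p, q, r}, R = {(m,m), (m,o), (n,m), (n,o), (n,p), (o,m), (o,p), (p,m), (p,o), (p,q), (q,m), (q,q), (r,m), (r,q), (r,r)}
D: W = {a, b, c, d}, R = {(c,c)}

D

This is the axiom for shift-reflexivity; its first-order frame correspondent is \forall x \forall y (Rxy \to Ryy).
A: fails — R20 but not R00.
B: fails — Ruv but not Rvv.
C: fails — Rop but not Rpp.
D: holds.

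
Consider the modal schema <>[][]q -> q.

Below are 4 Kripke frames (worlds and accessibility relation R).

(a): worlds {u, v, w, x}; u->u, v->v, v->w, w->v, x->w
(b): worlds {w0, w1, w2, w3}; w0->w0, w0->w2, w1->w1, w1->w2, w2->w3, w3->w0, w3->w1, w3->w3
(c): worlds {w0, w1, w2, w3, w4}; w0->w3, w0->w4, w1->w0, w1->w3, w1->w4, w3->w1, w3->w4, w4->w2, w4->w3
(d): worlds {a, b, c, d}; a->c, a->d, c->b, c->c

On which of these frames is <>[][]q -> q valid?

This is the axiom for a generalized confluence (Geach) condition; its first-order frame correspondent is forall x forall y (xRy -> exists w (y R^2 w & x = w)).
(a): fails — xRw but no t with wR²t and x=t.
(b): condition met.
(c): fails — w0Rw4 but no w with w4R²w and w0=w.
(d): fails — aRc but no w with cR²w and a=w.
Valid on: (b).

(b)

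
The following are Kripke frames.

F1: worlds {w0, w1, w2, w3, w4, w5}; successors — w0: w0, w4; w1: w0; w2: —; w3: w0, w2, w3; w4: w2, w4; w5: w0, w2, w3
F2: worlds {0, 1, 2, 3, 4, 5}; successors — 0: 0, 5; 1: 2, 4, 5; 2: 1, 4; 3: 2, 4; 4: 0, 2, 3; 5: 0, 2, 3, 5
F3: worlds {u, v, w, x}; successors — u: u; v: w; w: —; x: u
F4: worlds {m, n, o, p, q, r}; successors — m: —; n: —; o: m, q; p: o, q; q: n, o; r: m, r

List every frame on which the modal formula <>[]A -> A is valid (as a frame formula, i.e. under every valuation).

This is the axiom for symmetry; its first-order frame correspondent is forall x forall y (Rxy -> Ryx).
F1: fails — Rw1w0 but not Rw0w1.
F2: fails — R32 but not R23.
F3: fails — Rxu but not Rux.
F4: fails — Rom but not Rmo.
Valid on no frame.

none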